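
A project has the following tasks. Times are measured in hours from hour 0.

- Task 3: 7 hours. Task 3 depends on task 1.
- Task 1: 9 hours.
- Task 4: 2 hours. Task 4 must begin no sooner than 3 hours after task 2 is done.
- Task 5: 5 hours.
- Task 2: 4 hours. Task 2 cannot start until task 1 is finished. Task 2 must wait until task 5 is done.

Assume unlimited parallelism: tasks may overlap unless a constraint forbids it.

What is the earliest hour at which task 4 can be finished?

18

Task 5 has no prerequisites, so it starts at hour 0 and finishes at hour 5.
Nothing blocks task 1, so it runs from hour 0 to hour 9.
Task 2 has to wait for task 1 (finishes hour 9); task 5 (finishes hour 5). The latest of these is hour 9, so task 2 runs hour 9 to 9 + 4 = hour 13.
Task 4 cannot begin until task 2 (finishes hour 13, plus 3-hour gap → hour 16). It runs from hour 16 to 16 + 2 = hour 18.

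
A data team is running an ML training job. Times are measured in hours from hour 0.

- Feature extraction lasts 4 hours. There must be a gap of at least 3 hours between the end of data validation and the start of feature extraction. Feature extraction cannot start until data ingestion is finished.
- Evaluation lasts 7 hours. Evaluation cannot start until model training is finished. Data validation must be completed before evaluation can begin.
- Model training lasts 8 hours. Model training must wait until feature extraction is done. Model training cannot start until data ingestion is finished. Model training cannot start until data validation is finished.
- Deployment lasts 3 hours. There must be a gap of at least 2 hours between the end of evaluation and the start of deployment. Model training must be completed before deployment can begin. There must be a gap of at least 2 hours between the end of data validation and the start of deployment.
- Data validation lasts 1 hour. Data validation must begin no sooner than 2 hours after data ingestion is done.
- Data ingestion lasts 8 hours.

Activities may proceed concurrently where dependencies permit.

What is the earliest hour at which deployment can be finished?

38

Data ingestion can start immediately at hour 0; it finishes at hour 8.
Data validation cannot begin until data ingestion (finishes hour 8, plus 2-hour gap → hour 10). It runs from hour 10 to 10 + 1 = hour 11.
Feature extraction cannot start until data validation (finishes hour 11, plus 3-hour gap → hour 14); data ingestion (finishes hour 8). The controlling bound is hour 14, so feature extraction finishes at 14 + 4 = hour 18.
Model training has to wait for feature extraction (finishes hour 18); data ingestion (finishes hour 8); data validation (finishes hour 11). The latest of these is hour 18, so model training runs hour 18 to 18 + 8 = hour 26.
Evaluation cannot start until model training (finishes hour 26); data validation (finishes hour 11). The controlling bound is hour 26, so evaluation finishes at 26 + 7 = hour 33.
Deployment needs all of evaluation (finishes hour 33, plus 2-hour gap → hour 35); model training (finishes hour 26); data validation (finishes hour 11, plus 2-hour gap → hour 13). That puts its earliest start at hour 35; it finishes at 35 + 3 = hour 38.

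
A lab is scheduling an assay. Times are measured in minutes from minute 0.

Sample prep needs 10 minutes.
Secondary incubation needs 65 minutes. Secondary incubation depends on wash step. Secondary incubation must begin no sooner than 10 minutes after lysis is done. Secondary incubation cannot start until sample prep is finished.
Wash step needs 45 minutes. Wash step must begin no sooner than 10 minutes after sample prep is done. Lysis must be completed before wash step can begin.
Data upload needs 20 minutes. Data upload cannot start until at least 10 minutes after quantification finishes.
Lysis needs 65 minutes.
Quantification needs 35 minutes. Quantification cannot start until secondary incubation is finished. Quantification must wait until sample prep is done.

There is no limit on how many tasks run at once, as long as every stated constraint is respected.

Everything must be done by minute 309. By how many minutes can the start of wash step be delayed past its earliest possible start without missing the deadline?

Lysis has no prerequisites, so it starts at minute 0 and finishes at minute 65.
Sample prep can start immediately at minute 0; it finishes at minute 10.
Wash step cannot start until sample prep (finishes minute 10, plus 10-minute gap → minute 20); lysis (finishes minute 65). The controlling bound is minute 65, so wash step finishes at 65 + 45 = minute 110.

Working backward from the deadline:
Data upload must finish by minute 309; it takes 20 minutes, so it must start by 309 − 20 = minute 289.
Quantification feeds into data upload (must start by minute 289, minus 10-minute gap → minute 279); so quantification must finish by minute 279 and therefore start by minute 244.
Secondary incubation must finish before quantification (must start by minute 244). With a 65-minute duration, secondary incubation must start by 244 − 65 = minute 179.
Wash step has to be done before secondary incubation (must start by minute 179). That means finishing by minute 179, i.e. starting by 179 − 45 = minute 134.
So wash step can start as early as minute 65 and as late as minute 134, giving 134 − 65 = 69 minutes of slack.

69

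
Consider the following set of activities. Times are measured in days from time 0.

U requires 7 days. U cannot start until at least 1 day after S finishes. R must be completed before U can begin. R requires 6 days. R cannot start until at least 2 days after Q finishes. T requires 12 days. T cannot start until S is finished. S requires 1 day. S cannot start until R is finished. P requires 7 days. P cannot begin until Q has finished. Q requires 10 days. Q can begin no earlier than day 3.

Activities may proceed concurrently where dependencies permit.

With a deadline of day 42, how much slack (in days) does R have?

Q cannot begin until its own release at day 3. It runs from day 3 to 3 + 10 = day 13.
R waits on Q (finishes day 13, plus 2-day gap → day 15), so it starts at day 15 and finishes at 15 + 6 = day 21.

Working backward from the deadline:
To finish by day 42, T (duration 12) must start no later than day 30.
U must finish by day 42; it takes 7 days, so it must start by 42 − 7 = day 35.
S has several dependents: T (must start by day 30); U (must start by day 35, minus 1-day gap → day 34). The earliest of those limits is day 30, so S must start by 30 − 1 = day 29.
R has several dependents: S (must start by day 29); U (must start by day 35). The earliest of those limits is day 29, so R must start by 29 − 6 = day 23.
So R can start as early as day 15 and as late as day 23, giving 23 − 15 = 8 days of slack.

8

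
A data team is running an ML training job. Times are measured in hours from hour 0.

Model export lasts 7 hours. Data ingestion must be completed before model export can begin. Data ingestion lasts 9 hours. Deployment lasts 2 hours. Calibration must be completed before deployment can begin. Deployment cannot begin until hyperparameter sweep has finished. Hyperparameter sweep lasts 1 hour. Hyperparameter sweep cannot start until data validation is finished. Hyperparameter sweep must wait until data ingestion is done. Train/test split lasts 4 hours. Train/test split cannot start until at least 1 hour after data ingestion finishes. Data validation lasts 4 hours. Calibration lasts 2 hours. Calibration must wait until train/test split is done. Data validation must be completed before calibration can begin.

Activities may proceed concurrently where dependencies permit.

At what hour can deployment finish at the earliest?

18

Nothing blocks data validation, so it runs from hour 0 to hour 4.
Nothing blocks data ingestion, so it runs from hour 0 to hour 9.
For hyperparameter sweep: data validation (finishes hour 4); data ingestion (finishes hour 9). Taking the maximum gives a start of hour 9, and it finishes at 9 + 1 = hour 10.
Train/test split cannot begin until data ingestion (finishes hour 9, plus 1-hour gap → hour 10). It runs from hour 10 to 10 + 4 = hour 14.
For calibration: train/test split (finishes hour 14); data validation (finishes hour 4). Taking the maximum gives a start of hour 14, and it finishes at 14 + 2 = hour 16.
Deployment cannot start until calibration (finishes hour 16); hyperparameter sweep (finishes hour 10). The controlling bound is hour 16, so deployment finishes at 16 + 2 = hour 18.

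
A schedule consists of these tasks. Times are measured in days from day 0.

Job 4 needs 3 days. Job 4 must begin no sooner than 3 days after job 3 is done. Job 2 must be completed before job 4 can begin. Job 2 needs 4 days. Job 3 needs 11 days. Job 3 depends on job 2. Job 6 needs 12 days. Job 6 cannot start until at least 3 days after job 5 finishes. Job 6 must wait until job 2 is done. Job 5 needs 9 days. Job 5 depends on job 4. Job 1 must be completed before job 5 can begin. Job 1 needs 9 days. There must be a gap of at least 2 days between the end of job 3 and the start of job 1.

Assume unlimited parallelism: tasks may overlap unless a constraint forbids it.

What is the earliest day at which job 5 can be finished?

35

Job 2 can start immediately at day 0; it finishes at day 4.
After job 2 (finishes day 4), job 3 can start at day 4 and finishes at day 15.
Job 4 cannot start until job 3 (finishes day 15, plus 3-day gap → day 18); job 2 (finishes day 4). The controlling bound is day 18, so job 4 finishes at 18 + 3 = day 21.
Job 1 waits on job 3 (finishes day 15, plus 2-day gap → day 17), so it starts at day 17 and finishes at 17 + 9 = day 26.
Job 5 cannot start until job 4 (finishes day 21); job 1 (finishes day 26). The controlling bound is day 26, so job 5 finishes at 26 + 9 = day 35.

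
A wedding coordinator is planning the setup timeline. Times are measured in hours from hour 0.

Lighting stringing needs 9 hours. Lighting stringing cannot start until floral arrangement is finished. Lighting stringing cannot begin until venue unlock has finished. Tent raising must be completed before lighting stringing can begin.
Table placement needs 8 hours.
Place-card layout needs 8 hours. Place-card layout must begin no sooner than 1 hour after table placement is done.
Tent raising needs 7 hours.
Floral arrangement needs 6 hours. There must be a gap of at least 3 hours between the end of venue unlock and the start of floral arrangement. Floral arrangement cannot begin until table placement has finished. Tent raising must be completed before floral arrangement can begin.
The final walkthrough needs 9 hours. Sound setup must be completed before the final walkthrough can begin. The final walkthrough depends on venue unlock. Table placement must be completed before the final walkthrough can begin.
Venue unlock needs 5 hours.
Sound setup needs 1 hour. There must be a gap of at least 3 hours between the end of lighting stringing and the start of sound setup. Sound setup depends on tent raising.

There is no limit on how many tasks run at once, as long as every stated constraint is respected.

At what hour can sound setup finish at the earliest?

27

Nothing blocks table placement, so it runs from hour 0 to hour 8.
Tent raising has no prerequisites, so it starts at hour 0 and finishes at hour 7.
Venue unlock can start immediately at hour 0; it finishes at hour 5.
For floral arrangement: venue unlock (finishes hour 5, plus 3-hour gap → hour 8); table placement (finishes hour 8); tent raising (finishes hour 7). Taking the maximum gives a start of hour 8, and it finishes at 8 + 6 = hour 14.
For lighting stringing: floral arrangement (finishes hour 14); venue unlock (finishes hour 5); tent raising (finishes hour 7). Taking the maximum gives a start of hour 14, and it finishes at 14 + 9 = hour 23.
For sound setup: lighting stringing (finishes hour 23, plus 3-hour gap → hour 26); tent raising (finishes hour 7). Taking the maximum gives a start of hour 26, and it finishes at 26 + 1 = hour 27.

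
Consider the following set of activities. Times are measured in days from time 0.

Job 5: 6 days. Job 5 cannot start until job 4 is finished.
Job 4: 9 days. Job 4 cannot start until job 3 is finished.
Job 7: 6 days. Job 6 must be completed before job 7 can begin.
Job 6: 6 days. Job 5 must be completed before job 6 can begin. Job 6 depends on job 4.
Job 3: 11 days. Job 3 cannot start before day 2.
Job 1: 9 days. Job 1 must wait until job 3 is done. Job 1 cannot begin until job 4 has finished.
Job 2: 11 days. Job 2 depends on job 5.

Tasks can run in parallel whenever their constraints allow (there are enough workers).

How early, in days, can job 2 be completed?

Job 3 cannot begin until its own release at day 2. It runs from day 2 to 2 + 11 = day 13.
After job 3 (finishes day 13), job 4 can start at day 13 and finishes at day 22.
Job 5 cannot begin until job 4 (finishes day 22). It runs from day 22 to 22 + 6 = day 28.
Job 2 cannot begin until job 5 (finishes day 28). It runs from day 28 to 28 + 11 = day 39.

39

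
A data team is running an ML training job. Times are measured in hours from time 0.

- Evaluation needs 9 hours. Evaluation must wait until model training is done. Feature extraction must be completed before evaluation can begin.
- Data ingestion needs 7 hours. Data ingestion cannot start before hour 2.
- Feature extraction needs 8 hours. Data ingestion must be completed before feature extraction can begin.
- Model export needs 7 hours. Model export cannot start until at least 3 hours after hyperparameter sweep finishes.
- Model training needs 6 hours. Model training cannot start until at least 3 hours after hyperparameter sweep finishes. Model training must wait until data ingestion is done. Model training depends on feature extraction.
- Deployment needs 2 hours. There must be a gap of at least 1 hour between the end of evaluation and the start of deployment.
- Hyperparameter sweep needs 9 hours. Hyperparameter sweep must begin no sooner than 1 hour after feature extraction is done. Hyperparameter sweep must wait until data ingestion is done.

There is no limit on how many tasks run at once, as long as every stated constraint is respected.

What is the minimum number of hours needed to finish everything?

Data ingestion cannot begin until its own release at hour 2. It runs from hour 2 to 2 + 7 = hour 9.
After data ingestion (finishes hour 9), feature extraction can start at hour 9 and finishes at hour 17.
Hyperparameter sweep has to wait for feature extraction (finishes hour 17, plus 1-hour gap → hour 18); data ingestion (finishes hour 9). The latest of these is hour 18, so hyperparameter sweep runs hour 18 to 18 + 9 = hour 27.
Model export waits on hyperparameter sweep (finishes hour 27, plus 3-hour gap → hour 30), so it starts at hour 30 and finishes at 30 + 7 = hour 37.
For model training: hyperparameter sweep (finishes hour 27, plus 3-hour gap → hour 30); data ingestion (finishes hour 9); feature extraction (finishes hour 17). Taking the maximum gives a start of hour 30, and it finishes at 30 + 6 = hour 36.
Evaluation has to wait for model training (finishes hour 36); feature extraction (finishes hour 17). The latest of these is hour 36, so evaluation runs hour 36 to 36 + 9 = hour 45.
Deployment cannot begin until evaluation (finishes hour 45, plus 1-hour gap → hour 46). It runs from hour 46 to 46 + 2 = hour 48.
All tasks are finished once the last one completes. Finish times: Data ingestion at 9, Feature extraction at 17, Hyperparameter sweep at 27, Model training at 36, Evaluation at 45, Model export at 37, Deployment at 48. The latest is hour 48.

48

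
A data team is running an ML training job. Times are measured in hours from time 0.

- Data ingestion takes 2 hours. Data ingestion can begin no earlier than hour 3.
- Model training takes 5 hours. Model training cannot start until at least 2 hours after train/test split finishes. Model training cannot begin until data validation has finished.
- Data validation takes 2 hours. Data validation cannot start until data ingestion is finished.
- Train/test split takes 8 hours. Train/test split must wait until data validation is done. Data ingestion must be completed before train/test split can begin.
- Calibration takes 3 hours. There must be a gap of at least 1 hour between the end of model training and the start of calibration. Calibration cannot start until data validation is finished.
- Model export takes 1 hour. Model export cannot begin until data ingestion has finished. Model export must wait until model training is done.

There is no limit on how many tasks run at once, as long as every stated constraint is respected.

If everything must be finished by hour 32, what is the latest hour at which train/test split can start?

13

To finish by hour 32, calibration (duration 3) must start no later than hour 29.
Model export has no dependents, so it just needs to finish by hour 32. Starting by 32 − 1 = hour 31 achieves that.
For model training: calibration (must start by hour 29, minus 1-hour gap → hour 28); model export (must start by hour 31). The most restrictive is hour 28; with a 5-hour duration, model training must start by hour 23.
Since model training (must start by hour 23, minus 2-hour gap → hour 21) depends on it, train/test split must finish by hour 21. Backing off its 8-hour duration gives a latest start of hour 13.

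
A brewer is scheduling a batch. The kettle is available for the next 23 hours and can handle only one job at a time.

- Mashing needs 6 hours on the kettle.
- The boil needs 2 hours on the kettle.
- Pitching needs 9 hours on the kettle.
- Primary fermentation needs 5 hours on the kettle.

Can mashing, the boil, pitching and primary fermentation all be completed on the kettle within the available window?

Running back to back, the jobs need 6 + 2 + 9 + 5 = 22 hours on the kettle.
Since 22 ≤ 23, they fit within the window.

Yes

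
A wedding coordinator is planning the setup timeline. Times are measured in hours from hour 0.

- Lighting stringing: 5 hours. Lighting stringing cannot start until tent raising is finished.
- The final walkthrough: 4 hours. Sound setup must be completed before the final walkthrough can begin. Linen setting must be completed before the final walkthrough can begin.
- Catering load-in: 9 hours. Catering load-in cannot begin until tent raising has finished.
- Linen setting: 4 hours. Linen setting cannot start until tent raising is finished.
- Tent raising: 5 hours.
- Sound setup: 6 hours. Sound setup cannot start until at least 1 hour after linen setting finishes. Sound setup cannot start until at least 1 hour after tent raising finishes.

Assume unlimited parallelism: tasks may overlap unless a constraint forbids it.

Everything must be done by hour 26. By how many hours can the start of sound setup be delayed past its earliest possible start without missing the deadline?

Tent raising can start immediately at hour 0; it finishes at hour 5.
Linen setting cannot begin until tent raising (finishes hour 5). It runs from hour 5 to 5 + 4 = hour 9.
Sound setup cannot start until linen setting (finishes hour 9, plus 1-hour gap → hour 10); tent raising (finishes hour 5, plus 1-hour gap → hour 6). The controlling bound is hour 10, so sound setup finishes at 10 + 6 = hour 16.

Working backward from the deadline:
The final walkthrough has no dependents, so it just needs to finish by hour 26. Starting by 26 − 4 = hour 22 achieves that.
Since the final walkthrough (must start by hour 22) depends on it, sound setup must finish by hour 22. Backing off its 6-hour duration gives a latest start of hour 16.
So sound setup can start as early as hour 10 and as late as hour 16, giving 16 − 10 = 6 hours of slack.

6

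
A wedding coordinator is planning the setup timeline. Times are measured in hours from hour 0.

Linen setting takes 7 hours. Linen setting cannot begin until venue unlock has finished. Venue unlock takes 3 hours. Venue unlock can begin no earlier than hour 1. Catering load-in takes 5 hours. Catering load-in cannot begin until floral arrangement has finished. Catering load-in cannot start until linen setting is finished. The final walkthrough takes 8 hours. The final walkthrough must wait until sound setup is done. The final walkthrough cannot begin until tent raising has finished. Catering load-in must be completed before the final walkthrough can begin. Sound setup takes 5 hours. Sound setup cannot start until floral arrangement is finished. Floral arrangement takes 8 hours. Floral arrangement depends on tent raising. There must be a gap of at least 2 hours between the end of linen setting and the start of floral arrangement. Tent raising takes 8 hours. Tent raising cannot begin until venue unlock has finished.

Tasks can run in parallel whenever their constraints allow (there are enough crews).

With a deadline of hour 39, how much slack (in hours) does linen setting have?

5

Venue unlock waits on its own release at hour 1, so it starts at hour 1 and finishes at 1 + 3 = hour 4.
After venue unlock (finishes hour 4), linen setting can start at hour 4 and finishes at hour 11.

Working backward from the deadline:
Nothing follows the final walkthrough; the deadline of hour 39 is its only limit. It must start by 39 − 8 = hour 31.
Sound setup has to be done before the final walkthrough (must start by hour 31). That means finishing by hour 31, i.e. starting by 31 − 5 = hour 26.
Catering load-in feeds into the final walkthrough (must start by hour 31); so catering load-in must finish by hour 31 and therefore start by hour 26.
Floral arrangement must finish in time for sound setup (must start by hour 26); catering load-in (must start by hour 26). The tightest is hour 26, so floral arrangement must start by 26 − 8 = hour 18.
Linen setting feeds floral arrangement (must start by hour 18, minus 2-hour gap → hour 16); catering load-in (must start by hour 26). Taking the minimum, linen setting must finish by hour 16 and start by 16 − 7 = hour 9.
So linen setting can start as early as hour 4 and as late as hour 9, giving 9 − 4 = 5 hours of slack.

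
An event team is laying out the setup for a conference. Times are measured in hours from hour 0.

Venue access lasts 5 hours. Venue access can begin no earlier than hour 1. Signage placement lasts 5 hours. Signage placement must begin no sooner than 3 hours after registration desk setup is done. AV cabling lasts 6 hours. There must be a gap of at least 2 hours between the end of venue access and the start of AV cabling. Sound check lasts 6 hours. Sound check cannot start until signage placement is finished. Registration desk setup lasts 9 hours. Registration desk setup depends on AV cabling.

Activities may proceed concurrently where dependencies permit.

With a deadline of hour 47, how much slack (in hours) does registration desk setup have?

10

After its own release at hour 1, venue access can start at hour 1 and finishes at hour 6.
AV cabling cannot begin until venue access (finishes hour 6, plus 2-hour gap → hour 8). It runs from hour 8 to 8 + 6 = hour 14.
Registration desk setup cannot begin until AV cabling (finishes hour 14). It runs from hour 14 to 14 + 9 = hour 23.

Working backward from the deadline:
Nothing follows sound check; the deadline of hour 47 is its only limit. It must start by 47 − 6 = hour 41.
Signage placement must finish before sound check (must start by hour 41). With a 5-hour duration, signage placement must start by 41 − 5 = hour 36.
Since signage placement (must start by hour 36, minus 3-hour gap → hour 33) depends on it, registration desk setup must finish by hour 33. Backing off its 9-hour duration gives a latest start of hour 24.
So registration desk setup can start as early as hour 14 and as late as hour 24, giving 24 − 14 = 10 hours of slack.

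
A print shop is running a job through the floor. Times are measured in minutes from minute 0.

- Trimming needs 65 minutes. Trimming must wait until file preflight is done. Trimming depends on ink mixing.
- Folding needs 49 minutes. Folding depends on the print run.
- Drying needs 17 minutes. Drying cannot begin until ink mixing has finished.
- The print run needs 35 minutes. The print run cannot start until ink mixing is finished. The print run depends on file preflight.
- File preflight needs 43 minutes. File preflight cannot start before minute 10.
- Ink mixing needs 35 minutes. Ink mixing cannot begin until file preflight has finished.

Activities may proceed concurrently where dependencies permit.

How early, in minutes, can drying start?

88

After its own release at minute 10, file preflight can start at minute 10 and finishes at minute 53.
After file preflight (finishes minute 53), ink mixing can start at minute 53 and finishes at minute 88.
Drying waits on ink mixing (finishes minute 88), so the earliest it can start is minute 88.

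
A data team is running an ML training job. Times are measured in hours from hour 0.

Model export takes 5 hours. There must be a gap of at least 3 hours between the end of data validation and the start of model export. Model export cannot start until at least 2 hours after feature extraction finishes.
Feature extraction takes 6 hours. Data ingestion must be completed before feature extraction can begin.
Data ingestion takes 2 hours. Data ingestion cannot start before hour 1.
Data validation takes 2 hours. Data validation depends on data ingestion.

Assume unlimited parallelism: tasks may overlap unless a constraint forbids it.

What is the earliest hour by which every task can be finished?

16

After its own release at hour 1, data ingestion can start at hour 1 and finishes at hour 3.
Feature extraction cannot begin until data ingestion (finishes hour 3). It runs from hour 3 to 3 + 6 = hour 9.
After data ingestion (finishes hour 3), data validation can start at hour 3 and finishes at hour 5.
Model export has to wait for data validation (finishes hour 5, plus 3-hour gap → hour 8); feature extraction (finishes hour 9, plus 2-hour gap → hour 11). The latest of these is hour 11, so model export runs hour 11 to 11 + 5 = hour 16.
All tasks are finished once the last one completes. Finish times: Data ingestion at 3, Data validation at 5, Feature extraction at 9, Model export at 16. The latest is hour 16.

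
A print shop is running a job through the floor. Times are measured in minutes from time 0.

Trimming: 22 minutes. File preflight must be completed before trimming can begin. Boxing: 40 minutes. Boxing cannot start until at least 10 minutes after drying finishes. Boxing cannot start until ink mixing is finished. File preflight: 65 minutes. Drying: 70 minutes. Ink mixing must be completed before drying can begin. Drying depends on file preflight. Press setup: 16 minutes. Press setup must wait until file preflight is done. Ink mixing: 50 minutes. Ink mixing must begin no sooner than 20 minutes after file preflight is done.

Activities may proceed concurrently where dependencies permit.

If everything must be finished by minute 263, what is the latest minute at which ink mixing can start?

To finish by minute 263, boxing (duration 40) must start no later than minute 223.
Drying must finish before boxing (must start by minute 223, minus 10-minute gap → minute 213). With a 70-minute duration, drying must start by 213 − 70 = minute 143.
Ink mixing has several dependents: drying (must start by minute 143); boxing (must start by minute 223). The earliest of those limits is minute 143, so ink mixing must start by 143 − 50 = minute 93.

93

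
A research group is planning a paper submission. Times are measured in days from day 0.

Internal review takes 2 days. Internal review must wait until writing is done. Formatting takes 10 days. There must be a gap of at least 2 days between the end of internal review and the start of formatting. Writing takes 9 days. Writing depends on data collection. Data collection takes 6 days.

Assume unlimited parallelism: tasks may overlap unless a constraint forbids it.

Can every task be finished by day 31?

Nothing blocks data collection, so it runs from day 0 to day 6.
Writing waits on data collection (finishes day 6), so it starts at day 6 and finishes at 6 + 9 = day 15.
Internal review waits on writing (finishes day 15), so it starts at day 15 and finishes at 15 + 2 = day 17.
Formatting cannot begin until internal review (finishes day 17, plus 2-day gap → day 19). It runs from day 19 to 19 + 10 = day 29.
Every task is finished by day 29, which is no later than the deadline of 31, so the schedule is feasible.

Yes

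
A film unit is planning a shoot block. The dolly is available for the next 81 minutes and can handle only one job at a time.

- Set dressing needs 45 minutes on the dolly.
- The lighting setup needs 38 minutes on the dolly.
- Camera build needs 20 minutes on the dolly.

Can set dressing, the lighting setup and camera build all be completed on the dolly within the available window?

No

Running back to back, the jobs need 45 + 38 + 20 = 103 minutes on the dolly.
Since 103 > 81, they cannot all fit.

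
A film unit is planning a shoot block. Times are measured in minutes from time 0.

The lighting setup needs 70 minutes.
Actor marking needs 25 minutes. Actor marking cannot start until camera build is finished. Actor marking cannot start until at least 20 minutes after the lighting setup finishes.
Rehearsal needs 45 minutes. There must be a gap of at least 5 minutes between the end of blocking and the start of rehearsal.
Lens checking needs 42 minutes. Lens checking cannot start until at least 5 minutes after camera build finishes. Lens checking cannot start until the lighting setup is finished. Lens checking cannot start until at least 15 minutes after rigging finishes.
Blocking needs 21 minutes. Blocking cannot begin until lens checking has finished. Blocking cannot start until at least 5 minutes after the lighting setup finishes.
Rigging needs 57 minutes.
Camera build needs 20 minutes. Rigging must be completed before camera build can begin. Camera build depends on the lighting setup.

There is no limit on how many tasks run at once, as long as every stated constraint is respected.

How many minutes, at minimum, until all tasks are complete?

208

Nothing blocks the lighting setup, so it runs from minute 0 to minute 70.
Nothing blocks rigging, so it runs from minute 0 to minute 57.
Camera build cannot start until rigging (finishes minute 57); the lighting setup (finishes minute 70). The controlling bound is minute 70, so camera build finishes at 70 + 20 = minute 90.
Actor marking has to wait for camera build (finishes minute 90); the lighting setup (finishes minute 70, plus 20-minute gap → minute 90). The latest of these is minute 90, so actor marking runs minute 90 to 90 + 25 = minute 115.
Lens checking needs all of camera build (finishes minute 90, plus 5-minute gap → minute 95); the lighting setup (finishes minute 70); rigging (finishes minute 57, plus 15-minute gap → minute 72). That puts its earliest start at minute 95; it finishes at 95 + 42 = minute 137.
For blocking: lens checking (finishes minute 137); the lighting setup (finishes minute 70, plus 5-minute gap → minute 75). Taking the maximum gives a start of minute 137, and it finishes at 137 + 21 = minute 158.
Rehearsal waits on blocking (finishes minute 158, plus 5-minute gap → minute 163), so it starts at minute 163 and finishes at 163 + 45 = minute 208.
All tasks are finished once the last one completes. Finish times: Rigging at 57, The lighting setup at 70, Camera build at 90, Lens checking at 137, Blocking at 158, Actor marking at 115, Rehearsal at 208. The latest is minute 208.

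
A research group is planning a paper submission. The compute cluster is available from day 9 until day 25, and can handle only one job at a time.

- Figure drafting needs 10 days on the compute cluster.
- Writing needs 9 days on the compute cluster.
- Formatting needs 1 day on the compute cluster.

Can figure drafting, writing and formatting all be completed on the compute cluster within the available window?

No

The compute cluster window is 25 − 9 = 16 days.
Running back to back, the jobs need 10 + 9 + 1 = 20 days on the compute cluster.
Since 20 > 16, they cannot all fit.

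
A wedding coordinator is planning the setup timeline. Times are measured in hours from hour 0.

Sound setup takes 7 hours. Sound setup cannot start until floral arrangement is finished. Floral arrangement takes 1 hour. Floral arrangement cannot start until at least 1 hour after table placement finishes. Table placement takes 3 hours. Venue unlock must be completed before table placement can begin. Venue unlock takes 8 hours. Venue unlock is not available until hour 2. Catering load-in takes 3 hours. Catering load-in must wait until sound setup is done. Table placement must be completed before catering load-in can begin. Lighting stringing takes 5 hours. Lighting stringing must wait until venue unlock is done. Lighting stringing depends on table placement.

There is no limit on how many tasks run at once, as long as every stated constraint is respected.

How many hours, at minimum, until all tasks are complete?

Venue unlock cannot begin until its own release at hour 2. It runs from hour 2 to 2 + 8 = hour 10.
After venue unlock (finishes hour 10), table placement can start at hour 10 and finishes at hour 13.
Lighting stringing cannot start until venue unlock (finishes hour 10); table placement (finishes hour 13). The controlling bound is hour 13, so lighting stringing finishes at 13 + 5 = hour 18.
After table placement (finishes hour 13, plus 1-hour gap → hour 14), floral arrangement can start at hour 14 and finishes at hour 15.
After floral arrangement (finishes hour 15), sound setup can start at hour 15 and finishes at hour 22.
For catering load-in: sound setup (finishes hour 22); table placement (finishes hour 13). Taking the maximum gives a start of hour 22, and it finishes at 22 + 3 = hour 25.
All tasks are finished once the last one completes. Finish times: Venue unlock at 10, Table placement at 13, Floral arrangement at 15, Lighting stringing at 18, Sound setup at 22, Catering load-in at 25. The latest is hour 25.

25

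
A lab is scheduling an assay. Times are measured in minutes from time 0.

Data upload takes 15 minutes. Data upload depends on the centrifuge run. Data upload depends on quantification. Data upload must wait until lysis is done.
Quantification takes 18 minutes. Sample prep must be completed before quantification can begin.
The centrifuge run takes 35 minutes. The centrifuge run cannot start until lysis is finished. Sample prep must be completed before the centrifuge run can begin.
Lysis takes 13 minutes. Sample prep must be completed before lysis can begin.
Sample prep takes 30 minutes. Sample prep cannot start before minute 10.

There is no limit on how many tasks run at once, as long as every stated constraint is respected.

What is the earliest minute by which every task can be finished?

103

Sample prep cannot begin until its own release at minute 10. It runs from minute 10 to 10 + 30 = minute 40.
Quantification cannot begin until sample prep (finishes minute 40). It runs from minute 40 to 40 + 18 = minute 58.
Lysis cannot begin until sample prep (finishes minute 40). It runs from minute 40 to 40 + 13 = minute 53.
The centrifuge run needs all of lysis (finishes minute 53); sample prep (finishes minute 40). That puts its earliest start at minute 53; it finishes at 53 + 35 = minute 88.
For data upload: the centrifuge run (finishes minute 88); quantification (finishes minute 58); lysis (finishes minute 53). Taking the maximum gives a start of minute 88, and it finishes at 88 + 15 = minute 103.
All tasks are finished once the last one completes. Finish times: Sample prep at 40, Lysis at 53, The centrifuge run at 88, Quantification at 58, Data upload at 103. The latest is minute 103.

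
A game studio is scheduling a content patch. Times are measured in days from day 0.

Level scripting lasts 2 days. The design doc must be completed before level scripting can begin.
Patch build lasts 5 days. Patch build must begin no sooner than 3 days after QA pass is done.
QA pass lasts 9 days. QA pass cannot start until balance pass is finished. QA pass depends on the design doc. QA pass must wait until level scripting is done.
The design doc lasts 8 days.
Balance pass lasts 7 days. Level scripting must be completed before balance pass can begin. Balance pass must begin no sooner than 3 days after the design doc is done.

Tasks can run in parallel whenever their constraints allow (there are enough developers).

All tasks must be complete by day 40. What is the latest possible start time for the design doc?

To finish by day 40, patch build (duration 5) must start no later than day 35.
Since patch build (must start by day 35, minus 3-day gap → day 32) depends on it, QA pass must finish by day 32. Backing off its 9-day duration gives a latest start of day 23.
Balance pass has to be done before QA pass (must start by day 23). That means finishing by day 23, i.e. starting by 23 − 7 = day 16.
Level scripting feeds balance pass (must start by day 16); QA pass (must start by day 23). Taking the minimum, level scripting must finish by day 16 and start by 16 − 2 = day 14.
The design doc has several dependents: level scripting (must start by day 14); balance pass (must start by day 16, minus 3-day gap → day 13); QA pass (must start by day 23). The earliest of those limits is day 13, so the design doc must start by 13 − 8 = day 5.

5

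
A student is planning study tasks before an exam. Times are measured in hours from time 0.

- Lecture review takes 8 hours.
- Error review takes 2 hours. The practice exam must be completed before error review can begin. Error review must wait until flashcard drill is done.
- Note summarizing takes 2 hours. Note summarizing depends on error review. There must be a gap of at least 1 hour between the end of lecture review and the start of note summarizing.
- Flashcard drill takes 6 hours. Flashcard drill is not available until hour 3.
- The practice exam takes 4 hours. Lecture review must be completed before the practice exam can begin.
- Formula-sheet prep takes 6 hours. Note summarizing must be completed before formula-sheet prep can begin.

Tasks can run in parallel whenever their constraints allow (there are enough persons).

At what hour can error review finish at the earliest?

14

Flashcard drill cannot begin until its own release at hour 3. It runs from hour 3 to 3 + 6 = hour 9.
Nothing blocks lecture review, so it runs from hour 0 to hour 8.
After lecture review (finishes hour 8), the practice exam can start at hour 8 and finishes at hour 12.
For error review: the practice exam (finishes hour 12); flashcard drill (finishes hour 9). Taking the maximum gives a start of hour 12, and it finishes at 12 + 2 = hour 14.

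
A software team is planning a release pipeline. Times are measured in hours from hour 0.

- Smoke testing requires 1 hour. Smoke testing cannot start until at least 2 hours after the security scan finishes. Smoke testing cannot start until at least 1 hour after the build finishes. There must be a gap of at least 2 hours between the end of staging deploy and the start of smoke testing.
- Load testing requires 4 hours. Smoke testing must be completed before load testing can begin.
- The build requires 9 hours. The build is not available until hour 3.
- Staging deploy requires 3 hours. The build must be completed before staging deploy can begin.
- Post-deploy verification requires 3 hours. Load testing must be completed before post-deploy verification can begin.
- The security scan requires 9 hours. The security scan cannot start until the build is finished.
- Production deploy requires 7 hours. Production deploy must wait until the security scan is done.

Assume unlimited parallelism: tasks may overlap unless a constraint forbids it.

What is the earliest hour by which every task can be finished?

The build cannot begin until its own release at hour 3. It runs from hour 3 to 3 + 9 = hour 12.
Staging deploy cannot begin until the build (finishes hour 12). It runs from hour 12 to 12 + 3 = hour 15.
The security scan waits on the build (finishes hour 12), so it starts at hour 12 and finishes at 12 + 9 = hour 21.
Production deploy cannot begin until the security scan (finishes hour 21). It runs from hour 21 to 21 + 7 = hour 28.
Smoke testing needs all of the security scan (finishes hour 21, plus 2-hour gap → hour 23); the build (finishes hour 12, plus 1-hour gap → hour 13); staging deploy (finishes hour 15, plus 2-hour gap → hour 17). That puts its earliest start at hour 23; it finishes at 23 + 1 = hour 24.
After smoke testing (finishes hour 24), load testing can start at hour 24 and finishes at hour 28.
Post-deploy verification cannot begin until load testing (finishes hour 28). It runs from hour 28 to 28 + 3 = hour 31.
All tasks are finished once the last one completes. Finish times: The build at 12, The security scan at 21, Staging deploy at 15, Smoke testing at 24, Load testing at 28, Production deploy at 28, Post-deploy verification at 31. The latest is hour 31.

31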